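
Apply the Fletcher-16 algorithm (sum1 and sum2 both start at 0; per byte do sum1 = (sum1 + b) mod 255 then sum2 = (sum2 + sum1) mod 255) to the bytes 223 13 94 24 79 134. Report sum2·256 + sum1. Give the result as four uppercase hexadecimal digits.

Running sums (mod 255):
  after byte 0 (223): sum1=223, sum2=223
  after byte 1 (13): sum1=236, sum2=204
  after byte 2 (94): sum1=75, sum2=24
  after byte 3 (24): sum1=99, sum2=123
  after byte 4 (79): sum1=178, sum2=46
  after byte 5 (134): sum1=57, sum2=103
Checksum = sum2·256 + sum1 = 103·256 + 57 = 26425 = 0x6739.

6739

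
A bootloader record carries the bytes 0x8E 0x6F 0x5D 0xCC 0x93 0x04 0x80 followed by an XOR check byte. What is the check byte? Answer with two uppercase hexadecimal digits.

67

XOR the bytes together:
  start with 0x8E
  0x8E ⊕ 0x6F = 0xE1
  0xE1 ⊕ 0x5D = 0xBC
  0xBC ⊕ 0xCC = 0x70
  0x70 ⊕ 0x93 = 0xE3
  0xE3 ⊕ 0x04 = 0xE7
  0xE7 ⊕ 0x80 = 0x67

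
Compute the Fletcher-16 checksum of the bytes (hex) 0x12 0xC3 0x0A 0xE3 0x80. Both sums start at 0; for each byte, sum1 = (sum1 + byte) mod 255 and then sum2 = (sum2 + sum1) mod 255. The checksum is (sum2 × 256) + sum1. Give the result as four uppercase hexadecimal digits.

CF44

Running sums (mod 255):
  after byte 0 (0x12): sum1=18, sum2=18
  after byte 1 (0xC3): sum1=213, sum2=231
  after byte 2 (0x0A): sum1=223, sum2=199
  after byte 3 (0xE3): sum1=195, sum2=139
  after byte 4 (0x80): sum1=68, sum2=207
Checksum = sum2·256 + sum1 = 207·256 + 68 = 53060 = 0xCF44.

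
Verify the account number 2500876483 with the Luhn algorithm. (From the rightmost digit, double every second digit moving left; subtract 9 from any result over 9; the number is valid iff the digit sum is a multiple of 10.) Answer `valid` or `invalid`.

From the right, keep odd positions and double even positions (subtract 9 from any doubled value over 9):
  doubled (positions 2,4,...): 7 3 7 0 4 → sum 21
  kept (positions 1,3,...): 3 4 7 0 5 → sum 19
Total = 40.
40 mod 10 = 0, so the number is valid.

valid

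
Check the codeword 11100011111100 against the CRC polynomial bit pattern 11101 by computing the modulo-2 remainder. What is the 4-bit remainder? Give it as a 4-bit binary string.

Modulo-2 division of 11100011111100 by 11101:
  pos 0: 11100 XOR 11101 = 00001
  pos 4: 10111 XOR 11101 = 01010
  pos 5: 10101 XOR 11101 = 01000
  pos 6: 10001 XOR 11101 = 01100
  pos 7: 11001 XOR 11101 = 00100
  pos 9: 10000 XOR 11101 = 01101
Remainder = 1101 (nonzero — an error is detected).

1101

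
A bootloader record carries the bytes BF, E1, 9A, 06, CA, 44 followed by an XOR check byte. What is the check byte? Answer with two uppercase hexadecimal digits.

XOR the bytes together:
  start with 0xBF
  0xBF ⊕ 0xE1 = 0x5E
  0x5E ⊕ 0x9A = 0xC4
  0xC4 ⊕ 0x06 = 0xC2
  0xC2 ⊕ 0xCA = 0x08
  0x08 ⊕ 0x44 = 0x4C

4C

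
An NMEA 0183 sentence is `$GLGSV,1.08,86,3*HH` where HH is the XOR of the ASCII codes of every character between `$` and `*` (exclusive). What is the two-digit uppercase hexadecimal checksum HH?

XOR the ASCII codes of the payload characters:
  'G' = 0x47 → acc = 0x47
  'L' = 0x4C → acc = 0x0B
  'G' = 0x47 → acc = 0x4C
  'S' = 0x53 → acc = 0x1F
  'V' = 0x56 → acc = 0x49
  ',' = 0x2C → acc = 0x65
  '1' = 0x31 → acc = 0x54
  '.' = 0x2E → acc = 0x7A
  '0' = 0x30 → acc = 0x4A
  '8' = 0x38 → acc = 0x72
  ',' = 0x2C → acc = 0x5E
  '8' = 0x38 → acc = 0x66
  '6' = 0x36 → acc = 0x50
  ',' = 0x2C → acc = 0x7C
  '3' = 0x33 → acc = 0x4F
Checksum = 0x4F.

4F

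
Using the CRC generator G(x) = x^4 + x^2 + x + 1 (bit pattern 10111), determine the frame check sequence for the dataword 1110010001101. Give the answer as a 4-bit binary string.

1101

Append 4 zeros: 11100100011010000. Divide by 10111 (XOR where the leading bit is 1):
  pos 0: 11100 XOR 10111 = 01011
  pos 1: 10111 XOR 10111 = 00000
  pos 9: 11010 XOR 10111 = 01101
  pos 10: 11010 XOR 10111 = 01101
  pos 11: 11010 XOR 10111 = 01101
  pos 12: 11010 XOR 10111 = 01101
Remainder (last 4 bits) = 1101. This is the CRC / FCS.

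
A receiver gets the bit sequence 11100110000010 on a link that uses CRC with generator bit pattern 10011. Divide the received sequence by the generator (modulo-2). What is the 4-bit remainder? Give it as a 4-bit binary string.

0000

Modulo-2 division of 11100110000010 by 10011:
  pos 0: 11100 XOR 10011 = 01111
  pos 1: 11111 XOR 10011 = 01100
  pos 2: 11001 XOR 10011 = 01010
  pos 3: 10100 XOR 10011 = 00111
  pos 5: 11100 XOR 10011 = 01111
  pos 6: 11110 XOR 10011 = 01101
  pos 7: 11010 XOR 10011 = 01001
  pos 8: 10011 XOR 10011 = 00000
Remainder = 0000 (zero — the frame passes the CRC check).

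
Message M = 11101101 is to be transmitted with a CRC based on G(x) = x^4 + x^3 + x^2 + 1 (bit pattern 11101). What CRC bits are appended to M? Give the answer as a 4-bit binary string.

Append 4 zeros: 111011010000. Divide by 11101 (XOR where the leading bit is 1):
  pos 0: 11101 XOR 11101 = 00000
  pos 5: 10100 XOR 11101 = 01001
  pos 6: 10010 XOR 11101 = 01111
  pos 7: 11110 XOR 11101 = 00011
Remainder (last 4 bits) = 0011. This is the CRC / FCS.

0011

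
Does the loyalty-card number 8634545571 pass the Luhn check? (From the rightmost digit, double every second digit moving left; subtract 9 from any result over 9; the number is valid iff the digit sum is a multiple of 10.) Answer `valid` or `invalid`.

valid

From the right, keep odd positions and double even positions (subtract 9 from any doubled value over 9):
  doubled (positions 2,4,...): 5 1 1 6 7 → sum 20
  kept (positions 1,3,...): 1 5 4 4 6 → sum 20
Total = 40.
40 mod 10 = 0, so the number is valid.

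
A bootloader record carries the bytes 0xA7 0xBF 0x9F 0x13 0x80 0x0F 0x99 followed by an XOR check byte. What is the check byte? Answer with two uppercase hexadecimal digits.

XOR the bytes together:
  start with 0xA7
  0xA7 ⊕ 0xBF = 0x18
  0x18 ⊕ 0x9F = 0x87
  0x87 ⊕ 0x13 = 0x94
  0x94 ⊕ 0x80 = 0x14
  0x14 ⊕ 0x0F = 0x1B
  0x1B ⊕ 0x99 = 0x82

82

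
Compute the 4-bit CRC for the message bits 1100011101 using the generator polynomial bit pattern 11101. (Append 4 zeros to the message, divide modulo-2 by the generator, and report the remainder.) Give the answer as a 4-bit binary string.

1001

Append 4 zeros: 11000111010000. Divide by 11101 (XOR where the leading bit is 1):
  pos 0: 11000 XOR 11101 = 00101
  pos 2: 10111 XOR 11101 = 01010
  pos 3: 10101 XOR 11101 = 01000
  pos 4: 10000 XOR 11101 = 01101
  pos 5: 11011 XOR 11101 = 00110
  pos 7: 11000 XOR 11101 = 00101
  pos 9: 10100 XOR 11101 = 01001
Remainder (last 4 bits) = 1001. This is the CRC / FCS.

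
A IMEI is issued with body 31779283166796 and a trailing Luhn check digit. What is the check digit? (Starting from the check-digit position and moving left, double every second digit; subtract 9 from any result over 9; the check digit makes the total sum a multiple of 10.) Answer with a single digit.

9

Partial digits right→left: 6 9 7 6 6 1 3 8 2 9 7 7 1 3
Double every second digit counting from the check-digit position (so the 1st, 3rd, 5th, ... of the partial from the right).
  doubled (with −9 where >9): 3 5 3 6 4 5 2 → sum 28
  kept as-is: 9 6 1 8 9 7 3 → sum 43
Total = 28 + 43 = 71.
Check digit = (10 − (71 mod 10)) mod 10 = 9.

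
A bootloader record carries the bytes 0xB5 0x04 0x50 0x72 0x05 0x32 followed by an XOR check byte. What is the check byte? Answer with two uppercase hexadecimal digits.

XOR the bytes together:
  start with 0xB5
  0xB5 ⊕ 0x04 = 0xB1
  0xB1 ⊕ 0x50 = 0xE1
  0xE1 ⊕ 0x72 = 0x93
  0x93 ⊕ 0x05 = 0x96
  0x96 ⊕ 0x32 = 0xA4

A4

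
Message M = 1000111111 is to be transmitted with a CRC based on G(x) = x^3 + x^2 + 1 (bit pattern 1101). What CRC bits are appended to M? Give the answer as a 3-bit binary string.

111

Append 3 zeros: 1000111111000. Divide by 1101 (XOR where the leading bit is 1):
  pos 0: 1000 XOR 1101 = 0101
  pos 1: 1011 XOR 1101 = 0110
  pos 2: 1101 XOR 1101 = 0000
  pos 6: 1111 XOR 1101 = 0010
  pos 8: 1000 XOR 1101 = 0101
  pos 9: 1010 XOR 1101 = 0111
Remainder (last 3 bits) = 111. This is the CRC / FCS.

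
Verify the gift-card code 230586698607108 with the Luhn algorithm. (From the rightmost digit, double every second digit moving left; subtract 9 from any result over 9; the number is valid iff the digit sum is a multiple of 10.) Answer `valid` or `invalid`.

From the right, keep odd positions and double even positions (subtract 9 from any doubled value over 9):
  doubled (positions 2,4,...): 0 5 3 9 3 1 6 → sum 27
  kept (positions 1,3,...): 8 1 0 8 6 8 0 2 → sum 33
Total = 60.
60 mod 10 = 0, so the number is valid.

valid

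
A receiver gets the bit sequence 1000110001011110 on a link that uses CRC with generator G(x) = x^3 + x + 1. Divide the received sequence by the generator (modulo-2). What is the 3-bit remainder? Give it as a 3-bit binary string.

001

Modulo-2 division of 1000110001011110 by 1011:
  pos 0: 1000 XOR 1011 = 0011
  pos 2: 1111 XOR 1011 = 0100
  pos 3: 1000 XOR 1011 = 0011
  pos 5: 1100 XOR 1011 = 0111
  pos 6: 1111 XOR 1011 = 0100
  pos 7: 1000 XOR 1011 = 0011
  pos 9: 1111 XOR 1011 = 0100
  pos 10: 1001 XOR 1011 = 0010
  pos 12: 1010 XOR 1011 = 0001
Remainder = 001 (nonzero — an error is detected).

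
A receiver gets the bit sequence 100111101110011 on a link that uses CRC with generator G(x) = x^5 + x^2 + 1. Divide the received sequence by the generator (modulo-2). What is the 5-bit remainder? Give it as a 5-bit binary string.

00000

Modulo-2 division of 100111101110011 by 100101:
  pos 0: 100111 XOR 100101 = 000010
  pos 4: 101011 XOR 100101 = 001110
  pos 6: 111010 XOR 100101 = 011111
  pos 7: 111110 XOR 100101 = 011011
  pos 8: 110111 XOR 100101 = 010010
  pos 9: 100101 XOR 100101 = 000000
Remainder = 00000 (zero — the frame passes the CRC check).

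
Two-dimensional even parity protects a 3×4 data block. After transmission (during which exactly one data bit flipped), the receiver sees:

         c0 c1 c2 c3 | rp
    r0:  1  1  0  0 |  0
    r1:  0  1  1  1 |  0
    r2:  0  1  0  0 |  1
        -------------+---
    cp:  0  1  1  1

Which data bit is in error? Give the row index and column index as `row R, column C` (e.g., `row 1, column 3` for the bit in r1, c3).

row 1, column 0

Recompute each row's even parity and compare to rp:
  r0: data parity 0, sent rp 0 → ok
  r1: data parity 1, sent rp 0 → mismatch
  r2: data parity 1, sent rp 1 → ok
Recompute each column's even parity and compare to cp:
  c0: data parity 1, sent cp 0 → mismatch
  c1: data parity 1, sent cp 1 → ok
  c2: data parity 1, sent cp 1 → ok
  c3: data parity 1, sent cp 1 → ok
Exactly one row (r1) and one column (c0) fail → the flipped bit is at their intersection.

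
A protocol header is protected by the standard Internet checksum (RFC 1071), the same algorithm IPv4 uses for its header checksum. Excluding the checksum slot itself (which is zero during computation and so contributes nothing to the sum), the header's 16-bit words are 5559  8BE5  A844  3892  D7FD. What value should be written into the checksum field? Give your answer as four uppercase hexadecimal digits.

One's-complement addition (fold any carry out of bit 15 back into bit 0):
  0x5559 + 0x8BE5 = 0x0E13E
  0xE13E + 0xA844 = 0x18982 → wrap carry → 0x8983
  0x8983 + 0x3892 = 0x0C215
  0xC215 + 0xD7FD = 0x19A12 → wrap carry → 0x9A13
One's-complement sum = 0x9A13.
Checksum = ~0x9A13 & 0xFFFF = 0x65EC.

65EC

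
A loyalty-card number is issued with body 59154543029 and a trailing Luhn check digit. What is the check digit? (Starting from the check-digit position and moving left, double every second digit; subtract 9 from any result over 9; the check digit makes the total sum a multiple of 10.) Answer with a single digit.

8

Partial digits right→left: 9 2 0 3 4 5 4 5 1 9 5
Double every second digit counting from the check-digit position (so the 1st, 3rd, 5th, ... of the partial from the right).
  doubled (with −9 where >9): 9 0 8 8 2 1 → sum 28
  kept as-is: 2 3 5 5 9 → sum 24
Total = 28 + 24 = 52.
Check digit = (10 − (52 mod 10)) mod 10 = 8.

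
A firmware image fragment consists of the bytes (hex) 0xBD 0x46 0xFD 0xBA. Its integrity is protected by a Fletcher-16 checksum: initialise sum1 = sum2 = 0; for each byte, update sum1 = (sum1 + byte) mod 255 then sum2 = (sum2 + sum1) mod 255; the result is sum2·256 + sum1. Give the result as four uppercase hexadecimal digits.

80BC

Running sums (mod 255):
  after byte 0 (0xBD): sum1=189, sum2=189
  after byte 1 (0x46): sum1=4, sum2=193
  after byte 2 (0xFD): sum1=2, sum2=195
  after byte 3 (0xBA): sum1=188, sum2=128
Checksum = sum2·256 + sum1 = 128·256 + 188 = 32956 = 0x80BC.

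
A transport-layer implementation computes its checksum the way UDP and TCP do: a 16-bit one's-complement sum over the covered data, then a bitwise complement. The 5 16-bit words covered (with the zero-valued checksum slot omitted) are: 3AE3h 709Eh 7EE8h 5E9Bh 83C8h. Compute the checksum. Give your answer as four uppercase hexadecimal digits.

One's-complement addition (fold any carry out of bit 15 back into bit 0):
  0x3AE3 + 0x709E = 0x0AB81
  0xAB81 + 0x7EE8 = 0x12A69 → wrap carry → 0x2A6A
  0x2A6A + 0x5E9B = 0x08905
  0x8905 + 0x83C8 = 0x10CCD → wrap carry → 0x0CCE
One's-complement sum = 0x0CCE.
Checksum = ~0x0CCE & 0xFFFF = 0xF331.

F331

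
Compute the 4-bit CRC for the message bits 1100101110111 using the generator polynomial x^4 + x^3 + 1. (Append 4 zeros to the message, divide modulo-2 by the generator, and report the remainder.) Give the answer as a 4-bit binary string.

Append 4 zeros: 11001011101110000. Divide by 11001 (XOR where the leading bit is 1):
  pos 0: 11001 XOR 11001 = 00000
  pos 6: 11101 XOR 11001 = 00100
  pos 8: 10011 XOR 11001 = 01010
  pos 9: 10100 XOR 11001 = 01101
  pos 10: 11010 XOR 11001 = 00011
Remainder (last 4 bits) = 1100. This is the CRC / FCS.

1100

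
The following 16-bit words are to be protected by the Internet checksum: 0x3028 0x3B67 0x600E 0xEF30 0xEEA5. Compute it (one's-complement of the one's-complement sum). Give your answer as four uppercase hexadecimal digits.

568B

One's-complement addition (fold any carry out of bit 15 back into bit 0):
  0x3028 + 0x3B67 = 0x06B8F
  0x6B8F + 0x600E = 0x0CB9D
  0xCB9D + 0xEF30 = 0x1BACD → wrap carry → 0xBACE
  0xBACE + 0xEEA5 = 0x1A973 → wrap carry → 0xA974
One's-complement sum = 0xA974.
Checksum = ~0xA974 & 0xFFFF = 0x568B.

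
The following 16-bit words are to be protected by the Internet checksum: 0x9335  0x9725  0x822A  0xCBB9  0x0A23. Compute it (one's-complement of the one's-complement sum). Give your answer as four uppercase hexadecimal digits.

7D9D

One's-complement addition (fold any carry out of bit 15 back into bit 0):
  0x9335 + 0x9725 = 0x12A5A → wrap carry → 0x2A5B
  0x2A5B + 0x822A = 0x0AC85
  0xAC85 + 0xCBB9 = 0x1783E → wrap carry → 0x783F
  0x783F + 0x0A23 = 0x08262
One's-complement sum = 0x8262.
Checksum = ~0x8262 & 0xFFFF = 0x7D9D.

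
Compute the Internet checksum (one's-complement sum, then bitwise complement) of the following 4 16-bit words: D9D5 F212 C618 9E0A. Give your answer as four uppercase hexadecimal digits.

One's-complement addition (fold any carry out of bit 15 back into bit 0):
  0xD9D5 + 0xF212 = 0x1CBE7 → wrap carry → 0xCBE8
  0xCBE8 + 0xC618 = 0x19200 → wrap carry → 0x9201
  0x9201 + 0x9E0A = 0x1300B → wrap carry → 0x300C
One's-complement sum = 0x300C.
Checksum = ~0x300C & 0xFFFF = 0xCFF3.

CFF3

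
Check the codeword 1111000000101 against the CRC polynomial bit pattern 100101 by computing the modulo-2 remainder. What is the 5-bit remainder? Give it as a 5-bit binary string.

Modulo-2 division of 1111000000101 by 100101:
  pos 0: 111100 XOR 100101 = 011001
  pos 1: 110010 XOR 100101 = 010111
  pos 2: 101110 XOR 100101 = 001011
  pos 4: 101100 XOR 100101 = 001001
  pos 6: 100110 XOR 100101 = 000011
Remainder = 00111 (nonzero — an error is detected).

00111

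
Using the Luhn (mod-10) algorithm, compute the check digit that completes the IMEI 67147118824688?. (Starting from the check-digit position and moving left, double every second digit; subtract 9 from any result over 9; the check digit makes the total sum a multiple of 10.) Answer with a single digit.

9

Partial digits right→left: 8 8 6 4 2 8 8 1 1 7 4 1 7 6
Double every second digit counting from the check-digit position (so the 1st, 3rd, 5th, ... of the partial from the right).
  doubled (with −9 where >9): 7 3 4 7 2 8 5 → sum 36
  kept as-is: 8 4 8 1 7 1 6 → sum 35
Total = 36 + 35 = 71.
Check digit = (10 − (71 mod 10)) mod 10 = 9.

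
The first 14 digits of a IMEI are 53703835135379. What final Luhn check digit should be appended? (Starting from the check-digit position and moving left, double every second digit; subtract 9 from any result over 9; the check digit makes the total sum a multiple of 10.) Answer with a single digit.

Partial digits right→left: 9 7 3 5 3 1 5 3 8 3 0 7 3 5
Double every second digit counting from the check-digit position (so the 1st, 3rd, 5th, ... of the partial from the right).
  doubled (with −9 where >9): 9 6 6 1 7 0 6 → sum 35
  kept as-is: 7 5 1 3 3 7 5 → sum 31
Total = 35 + 31 = 66.
Check digit = (10 − (66 mod 10)) mod 10 = 4.

4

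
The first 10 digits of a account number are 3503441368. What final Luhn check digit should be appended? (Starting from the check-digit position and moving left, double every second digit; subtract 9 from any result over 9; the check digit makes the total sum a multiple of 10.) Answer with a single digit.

8

Partial digits right→left: 8 6 3 1 4 4 3 0 5 3
Double every second digit counting from the check-digit position (so the 1st, 3rd, 5th, ... of the partial from the right).
  doubled (with −9 where >9): 7 6 8 6 1 → sum 28
  kept as-is: 6 1 4 0 3 → sum 14
Total = 28 + 14 = 42.
Check digit = (10 − (42 mod 10)) mod 10 = 8.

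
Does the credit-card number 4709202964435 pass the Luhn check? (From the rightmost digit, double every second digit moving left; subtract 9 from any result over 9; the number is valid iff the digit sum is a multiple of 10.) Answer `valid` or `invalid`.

From the right, keep odd positions and double even positions (subtract 9 from any doubled value over 9):
  doubled (positions 2,4,...): 6 8 9 0 9 5 → sum 37
  kept (positions 1,3,...): 5 4 6 2 2 0 4 → sum 23
Total = 60.
60 mod 10 = 0, so the number is valid.

valid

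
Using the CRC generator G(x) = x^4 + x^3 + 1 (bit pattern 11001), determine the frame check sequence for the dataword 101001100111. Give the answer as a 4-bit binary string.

0101

Append 4 zeros: 1010011001110000. Divide by 11001 (XOR where the leading bit is 1):
  pos 0: 10100 XOR 11001 = 01101
  pos 1: 11011 XOR 11001 = 00010
  pos 4: 10100 XOR 11001 = 01101
  pos 5: 11011 XOR 11001 = 00010
  pos 8: 10110 XOR 11001 = 01111
  pos 9: 11110 XOR 11001 = 00111
  pos 11: 11100 XOR 11001 = 00101
Remainder (last 4 bits) = 0101. This is the CRC / FCS.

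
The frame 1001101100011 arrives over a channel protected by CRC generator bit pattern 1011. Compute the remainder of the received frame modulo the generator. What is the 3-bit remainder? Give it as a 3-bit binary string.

000

Modulo-2 division of 1001101100011 by 1011:
  pos 0: 1001 XOR 1011 = 0010
  pos 2: 1010 XOR 1011 = 0001
  pos 5: 1110 XOR 1011 = 0101
  pos 6: 1010 XOR 1011 = 0001
  pos 9: 1011 XOR 1011 = 0000
Remainder = 000 (zero — the frame passes the CRC check).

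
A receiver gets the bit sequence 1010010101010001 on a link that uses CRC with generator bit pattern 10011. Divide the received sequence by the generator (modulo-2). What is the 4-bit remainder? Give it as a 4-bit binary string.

Modulo-2 division of 1010010101010001 by 10011:
  pos 0: 10100 XOR 10011 = 00111
  pos 2: 11110 XOR 10011 = 01101
  pos 3: 11011 XOR 10011 = 01000
  pos 4: 10000 XOR 10011 = 00011
  pos 7: 11101 XOR 10011 = 01110
  pos 8: 11100 XOR 10011 = 01111
  pos 9: 11110 XOR 10011 = 01101
  pos 10: 11010 XOR 10011 = 01001
  pos 11: 10011 XOR 10011 = 00000
Remainder = 0000 (zero — the frame passes the CRC check).

0000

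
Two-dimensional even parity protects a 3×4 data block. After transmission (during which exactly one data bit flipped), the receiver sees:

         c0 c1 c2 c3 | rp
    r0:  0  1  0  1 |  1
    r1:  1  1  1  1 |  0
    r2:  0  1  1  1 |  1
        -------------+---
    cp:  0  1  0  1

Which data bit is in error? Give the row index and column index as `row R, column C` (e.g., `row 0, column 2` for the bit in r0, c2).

row 0, column 0

Recompute each row's even parity and compare to rp:
  r0: data parity 0, sent rp 1 → mismatch
  r1: data parity 0, sent rp 0 → ok
  r2: data parity 1, sent rp 1 → ok
Recompute each column's even parity and compare to cp:
  c0: data parity 1, sent cp 0 → mismatch
  c1: data parity 1, sent cp 1 → ok
  c2: data parity 0, sent cp 0 → ok
  c3: data parity 1, sent cp 1 → ok
Exactly one row (r0) and one column (c0) fail → the flipped bit is at their intersection.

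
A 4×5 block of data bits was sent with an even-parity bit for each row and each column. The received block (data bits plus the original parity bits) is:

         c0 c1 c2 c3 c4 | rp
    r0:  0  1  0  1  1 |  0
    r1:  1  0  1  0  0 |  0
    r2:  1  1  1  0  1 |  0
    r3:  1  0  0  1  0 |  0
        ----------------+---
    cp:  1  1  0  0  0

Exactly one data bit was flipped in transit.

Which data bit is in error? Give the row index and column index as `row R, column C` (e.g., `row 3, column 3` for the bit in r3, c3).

Recompute each row's even parity and compare to rp:
  r0: data parity 1, sent rp 0 → mismatch
  r1: data parity 0, sent rp 0 → ok
  r2: data parity 0, sent rp 0 → ok
  r3: data parity 0, sent rp 0 → ok
Recompute each column's even parity and compare to cp:
  c0: data parity 1, sent cp 1 → ok
  c1: data parity 0, sent cp 1 → mismatch
  c2: data parity 0, sent cp 0 → ok
  c3: data parity 0, sent cp 0 → ok
  c4: data parity 0, sent cp 0 → ok
Exactly one row (r0) and one column (c1) fail → the flipped bit is at their intersection.

row 0, column 1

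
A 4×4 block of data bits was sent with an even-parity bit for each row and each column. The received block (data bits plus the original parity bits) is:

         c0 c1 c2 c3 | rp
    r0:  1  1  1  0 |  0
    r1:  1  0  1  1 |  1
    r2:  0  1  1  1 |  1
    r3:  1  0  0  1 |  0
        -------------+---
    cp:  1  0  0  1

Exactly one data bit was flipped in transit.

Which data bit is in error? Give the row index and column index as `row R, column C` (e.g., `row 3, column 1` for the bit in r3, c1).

row 0, column 2

Recompute each row's even parity and compare to rp:
  r0: data parity 1, sent rp 0 → mismatch
  r1: data parity 1, sent rp 1 → ok
  r2: data parity 1, sent rp 1 → ok
  r3: data parity 0, sent rp 0 → ok
Recompute each column's even parity and compare to cp:
  c0: data parity 1, sent cp 1 → ok
  c1: data parity 0, sent cp 0 → ok
  c2: data parity 1, sent cp 0 → mismatch
  c3: data parity 1, sent cp 1 → ok
Exactly one row (r0) and one column (c2) fail → the flipped bit is at their intersection.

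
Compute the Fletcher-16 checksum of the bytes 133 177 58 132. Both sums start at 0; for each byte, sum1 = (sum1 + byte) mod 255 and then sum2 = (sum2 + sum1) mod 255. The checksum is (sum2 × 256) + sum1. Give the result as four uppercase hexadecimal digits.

24F5

Running sums (mod 255):
  after byte 0 (133): sum1=133, sum2=133
  after byte 1 (177): sum1=55, sum2=188
  after byte 2 (58): sum1=113, sum2=46
  after byte 3 (132): sum1=245, sum2=36
Checksum = sum2·256 + sum1 = 36·256 + 245 = 9461 = 0x24F5.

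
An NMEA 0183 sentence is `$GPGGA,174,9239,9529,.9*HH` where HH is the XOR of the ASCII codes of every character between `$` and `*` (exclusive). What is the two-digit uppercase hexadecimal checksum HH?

75

XOR the ASCII codes of the payload characters:
  'G' = 0x47 → acc = 0x47
  'P' = 0x50 → acc = 0x17
  'G' = 0x47 → acc = 0x50
  'G' = 0x47 → acc = 0x17
  'A' = 0x41 → acc = 0x56
  ',' = 0x2C → acc = 0x7A
  '1' = 0x31 → acc = 0x4B
  '7' = 0x37 → acc = 0x7C
  '4' = 0x34 → acc = 0x48
  ',' = 0x2C → acc = 0x64
  '9' = 0x39 → acc = 0x5D
  '2' = 0x32 → acc = 0x6F
  '3' = 0x33 → acc = 0x5C
  '9' = 0x39 → acc = 0x65
  ',' = 0x2C → acc = 0x49
  '9' = 0x39 → acc = 0x70
  '5' = 0x35 → acc = 0x45
  '2' = 0x32 → acc = 0x77
  '9' = 0x39 → acc = 0x4E
  ',' = 0x2C → acc = 0x62
  '.' = 0x2E → acc = 0x4C
  '9' = 0x39 → acc = 0x75
Checksum = 0x75.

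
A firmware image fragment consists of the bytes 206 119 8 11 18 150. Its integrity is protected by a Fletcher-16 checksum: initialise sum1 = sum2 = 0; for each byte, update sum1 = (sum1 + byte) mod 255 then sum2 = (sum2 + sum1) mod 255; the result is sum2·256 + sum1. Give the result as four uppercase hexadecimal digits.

Running sums (mod 255):
  after byte 0 (206): sum1=206, sum2=206
  after byte 1 (119): sum1=70, sum2=21
  after byte 2 (8): sum1=78, sum2=99
  after byte 3 (11): sum1=89, sum2=188
  after byte 4 (18): sum1=107, sum2=40
  after byte 5 (150): sum1=2, sum2=42
Checksum = sum2·256 + sum1 = 42·256 + 2 = 10754 = 0x2A02.

2A02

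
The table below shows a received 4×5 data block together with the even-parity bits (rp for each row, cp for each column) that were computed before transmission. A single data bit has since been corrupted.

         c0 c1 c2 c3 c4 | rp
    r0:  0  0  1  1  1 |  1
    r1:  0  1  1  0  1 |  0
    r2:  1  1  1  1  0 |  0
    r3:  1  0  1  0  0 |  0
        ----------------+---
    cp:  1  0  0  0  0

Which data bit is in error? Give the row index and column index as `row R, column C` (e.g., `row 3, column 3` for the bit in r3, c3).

Recompute each row's even parity and compare to rp:
  r0: data parity 1, sent rp 1 → ok
  r1: data parity 1, sent rp 0 → mismatch
  r2: data parity 0, sent rp 0 → ok
  r3: data parity 0, sent rp 0 → ok
Recompute each column's even parity and compare to cp:
  c0: data parity 0, sent cp 1 → mismatch
  c1: data parity 0, sent cp 0 → ok
  c2: data parity 0, sent cp 0 → ok
  c3: data parity 0, sent cp 0 → ok
  c4: data parity 0, sent cp 0 → ok
Exactly one row (r1) and one column (c0) fail → the flipped bit is at their intersection.

row 1, column 0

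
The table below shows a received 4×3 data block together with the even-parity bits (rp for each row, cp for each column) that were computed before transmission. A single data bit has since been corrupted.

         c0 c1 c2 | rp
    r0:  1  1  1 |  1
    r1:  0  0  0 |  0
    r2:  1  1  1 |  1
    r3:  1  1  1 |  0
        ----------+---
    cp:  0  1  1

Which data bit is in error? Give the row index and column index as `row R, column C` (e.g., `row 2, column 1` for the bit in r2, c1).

row 3, column 0

Recompute each row's even parity and compare to rp:
  r0: data parity 1, sent rp 1 → ok
  r1: data parity 0, sent rp 0 → ok
  r2: data parity 1, sent rp 1 → ok
  r3: data parity 1, sent rp 0 → mismatch
Recompute each column's even parity and compare to cp:
  c0: data parity 1, sent cp 0 → mismatch
  c1: data parity 1, sent cp 1 → ok
  c2: data parity 1, sent cp 1 → ok
Exactly one row (r3) and one column (c0) fail → the flipped bit is at their intersection.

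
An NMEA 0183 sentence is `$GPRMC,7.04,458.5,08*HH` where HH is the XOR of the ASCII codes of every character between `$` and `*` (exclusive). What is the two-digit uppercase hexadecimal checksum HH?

XOR the ASCII codes of the payload characters:
  'G' = 0x47 → acc = 0x47
  'P' = 0x50 → acc = 0x17
  'R' = 0x52 → acc = 0x45
  'M' = 0x4D → acc = 0x08
  'C' = 0x43 → acc = 0x4B
  ',' = 0x2C → acc = 0x67
  '7' = 0x37 → acc = 0x50
  '.' = 0x2E → acc = 0x7E
  '0' = 0x30 → acc = 0x4E
  '4' = 0x34 → acc = 0x7A
  ',' = 0x2C → acc = 0x56
  '4' = 0x34 → acc = 0x62
  '5' = 0x35 → acc = 0x57
  '8' = 0x38 → acc = 0x6F
  '.' = 0x2E → acc = 0x41
  '5' = 0x35 → acc = 0x74
  ',' = 0x2C → acc = 0x58
  '0' = 0x30 → acc = 0x68
  '8' = 0x38 → acc = 0x50
Checksum = 0x50.

50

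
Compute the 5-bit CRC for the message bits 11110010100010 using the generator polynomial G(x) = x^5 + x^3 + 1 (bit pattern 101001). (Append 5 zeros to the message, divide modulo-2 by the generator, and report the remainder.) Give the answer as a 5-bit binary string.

10100

Append 5 zeros: 1111001010001000000. Divide by 101001 (XOR where the leading bit is 1):
  pos 0: 111100 XOR 101001 = 010101
  pos 1: 101011 XOR 101001 = 000010
  pos 5: 100100 XOR 101001 = 001101
  pos 7: 110101 XOR 101001 = 011100
  pos 8: 111000 XOR 101001 = 010001
  pos 9: 100010 XOR 101001 = 001011
  pos 11: 101100 XOR 101001 = 000101
Remainder (last 5 bits) = 10100. This is the CRC / FCS.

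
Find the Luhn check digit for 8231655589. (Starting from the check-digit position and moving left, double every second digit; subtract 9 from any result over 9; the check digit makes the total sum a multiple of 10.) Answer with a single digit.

3

Partial digits right→left: 9 8 5 5 5 6 1 3 2 8
Double every second digit counting from the check-digit position (so the 1st, 3rd, 5th, ... of the partial from the right).
  doubled (with −9 where >9): 9 1 1 2 4 → sum 17
  kept as-is: 8 5 6 3 8 → sum 30
Total = 17 + 30 = 47.
Check digit = (10 − (47 mod 10)) mod 10 = 3.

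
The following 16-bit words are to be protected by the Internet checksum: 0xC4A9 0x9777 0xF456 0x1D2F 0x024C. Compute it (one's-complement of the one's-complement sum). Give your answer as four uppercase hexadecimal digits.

900C

One's-complement addition (fold any carry out of bit 15 back into bit 0):
  0xC4A9 + 0x9777 = 0x15C20 → wrap carry → 0x5C21
  0x5C21 + 0xF456 = 0x15077 → wrap carry → 0x5078
  0x5078 + 0x1D2F = 0x06DA7
  0x6DA7 + 0x024C = 0x06FF3
One's-complement sum = 0x6FF3.
Checksum = ~0x6FF3 & 0xFFFF = 0x900C.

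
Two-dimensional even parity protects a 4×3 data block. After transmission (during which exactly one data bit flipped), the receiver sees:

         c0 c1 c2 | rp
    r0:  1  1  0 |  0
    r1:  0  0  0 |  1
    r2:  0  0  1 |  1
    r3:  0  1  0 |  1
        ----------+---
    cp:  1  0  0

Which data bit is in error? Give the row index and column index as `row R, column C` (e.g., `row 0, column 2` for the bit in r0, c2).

row 1, column 2

Recompute each row's even parity and compare to rp:
  r0: data parity 0, sent rp 0 → ok
  r1: data parity 0, sent rp 1 → mismatch
  r2: data parity 1, sent rp 1 → ok
  r3: data parity 1, sent rp 1 → ok
Recompute each column's even parity and compare to cp:
  c0: data parity 1, sent cp 1 → ok
  c1: data parity 0, sent cp 0 → ok
  c2: data parity 1, sent cp 0 → mismatch
Exactly one row (r1) and one column (c2) fail → the flipped bit is at their intersection.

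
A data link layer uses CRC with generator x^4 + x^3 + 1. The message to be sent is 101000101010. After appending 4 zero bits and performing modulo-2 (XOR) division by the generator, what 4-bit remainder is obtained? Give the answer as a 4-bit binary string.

Append 4 zeros: 1010001010100000. Divide by 11001 (XOR where the leading bit is 1):
  pos 0: 10100 XOR 11001 = 01101
  pos 1: 11010 XOR 11001 = 00011
  pos 4: 11101 XOR 11001 = 00100
  pos 6: 10001 XOR 11001 = 01000
  pos 7: 10000 XOR 11001 = 01001
  pos 8: 10010 XOR 11001 = 01011
  pos 9: 10110 XOR 11001 = 01111
  pos 10: 11110 XOR 11001 = 00111
Remainder (last 4 bits) = 1110. This is the CRC / FCS.

1110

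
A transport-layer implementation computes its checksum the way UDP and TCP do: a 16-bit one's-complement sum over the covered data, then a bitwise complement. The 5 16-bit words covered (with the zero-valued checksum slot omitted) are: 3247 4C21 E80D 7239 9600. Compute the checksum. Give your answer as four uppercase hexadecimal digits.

914F

One's-complement addition (fold any carry out of bit 15 back into bit 0):
  0x3247 + 0x4C21 = 0x07E68
  0x7E68 + 0xE80D = 0x16675 → wrap carry → 0x6676
  0x6676 + 0x7239 = 0x0D8AF
  0xD8AF + 0x9600 = 0x16EAF → wrap carry → 0x6EB0
One's-complement sum = 0x6EB0.
Checksum = ~0x6EB0 & 0xFFFF = 0x914F.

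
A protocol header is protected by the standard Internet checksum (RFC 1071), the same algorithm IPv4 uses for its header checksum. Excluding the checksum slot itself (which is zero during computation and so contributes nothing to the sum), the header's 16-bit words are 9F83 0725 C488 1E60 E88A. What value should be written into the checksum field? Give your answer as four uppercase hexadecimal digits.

One's-complement addition (fold any carry out of bit 15 back into bit 0):
  0x9F83 + 0x0725 = 0x0A6A8
  0xA6A8 + 0xC488 = 0x16B30 → wrap carry → 0x6B31
  0x6B31 + 0x1E60 = 0x08991
  0x8991 + 0xE88A = 0x1721B → wrap carry → 0x721C
One's-complement sum = 0x721C.
Checksum = ~0x721C & 0xFFFF = 0x8DE3.

8DE3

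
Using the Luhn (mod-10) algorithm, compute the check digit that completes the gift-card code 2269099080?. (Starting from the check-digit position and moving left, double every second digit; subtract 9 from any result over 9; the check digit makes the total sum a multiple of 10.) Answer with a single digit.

Partial digits right→left: 0 8 0 9 9 0 9 6 2 2
Double every second digit counting from the check-digit position (so the 1st, 3rd, 5th, ... of the partial from the right).
  doubled (with −9 where >9): 0 0 9 9 4 → sum 22
  kept as-is: 8 9 0 6 2 → sum 25
Total = 22 + 25 = 47.
Check digit = (10 − (47 mod 10)) mod 10 = 3.

3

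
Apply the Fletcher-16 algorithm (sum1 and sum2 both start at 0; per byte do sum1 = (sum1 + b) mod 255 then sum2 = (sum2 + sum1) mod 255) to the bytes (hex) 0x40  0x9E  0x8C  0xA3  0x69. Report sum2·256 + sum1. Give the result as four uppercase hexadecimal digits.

1278

Running sums (mod 255):
  after byte 0 (0x40): sum1=64, sum2=64
  after byte 1 (0x9E): sum1=222, sum2=31
  after byte 2 (0x8C): sum1=107, sum2=138
  after byte 3 (0xA3): sum1=15, sum2=153
  after byte 4 (0x69): sum1=120, sum2=18
Checksum = sum2·256 + sum1 = 18·256 + 120 = 4728 = 0x1278.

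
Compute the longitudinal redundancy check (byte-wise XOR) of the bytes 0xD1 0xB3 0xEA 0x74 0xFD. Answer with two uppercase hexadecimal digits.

XOR the bytes together:
  start with 0xD1
  0xD1 ⊕ 0xB3 = 0x62
  0x62 ⊕ 0xEA = 0x88
  0x88 ⊕ 0x74 = 0xFC
  0xFC ⊕ 0xFD = 0x01

01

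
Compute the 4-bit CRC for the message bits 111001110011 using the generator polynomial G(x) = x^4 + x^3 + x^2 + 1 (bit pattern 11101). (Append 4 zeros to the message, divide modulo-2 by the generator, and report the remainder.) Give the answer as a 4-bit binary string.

1001

Append 4 zeros: 1110011100110000. Divide by 11101 (XOR where the leading bit is 1):
  pos 0: 11100 XOR 11101 = 00001
  pos 4: 11110 XOR 11101 = 00011
  pos 7: 11011 XOR 11101 = 00110
  pos 9: 11000 XOR 11101 = 00101
  pos 11: 10100 XOR 11101 = 01001
Remainder (last 4 bits) = 1001. This is the CRC / FCS.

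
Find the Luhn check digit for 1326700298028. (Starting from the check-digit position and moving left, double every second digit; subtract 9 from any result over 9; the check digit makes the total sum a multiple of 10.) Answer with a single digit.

2

Partial digits right→left: 8 2 0 8 9 2 0 0 7 6 2 3 1
Double every second digit counting from the check-digit position (so the 1st, 3rd, 5th, ... of the partial from the right).
  doubled (with −9 where >9): 7 0 9 0 5 4 2 → sum 27
  kept as-is: 2 8 2 0 6 3 → sum 21
Total = 27 + 21 = 48.
Check digit = (10 − (48 mod 10)) mod 10 = 2.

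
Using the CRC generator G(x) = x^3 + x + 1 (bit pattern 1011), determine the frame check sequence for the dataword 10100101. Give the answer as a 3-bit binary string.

Append 3 zeros: 10100101000. Divide by 1011 (XOR where the leading bit is 1):
  pos 0: 1010 XOR 1011 = 0001
  pos 3: 1010 XOR 1011 = 0001
  pos 6: 1100 XOR 1011 = 0111
  pos 7: 1110 XOR 1011 = 0101
Remainder (last 3 bits) = 101. This is the CRC / FCS.

101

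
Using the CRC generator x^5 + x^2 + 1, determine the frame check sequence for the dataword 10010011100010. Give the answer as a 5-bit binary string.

01110

Append 5 zeros: 1001001110001000000. Divide by 100101 (XOR where the leading bit is 1):
  pos 0: 100100 XOR 100101 = 000001
  pos 5: 111100 XOR 100101 = 011001
  pos 6: 110010 XOR 100101 = 010111
  pos 7: 101111 XOR 100101 = 001010
  pos 9: 101000 XOR 100101 = 001101
  pos 11: 110100 XOR 100101 = 010001
  pos 12: 100010 XOR 100101 = 000111
Remainder (last 5 bits) = 01110. This is the CRC / FCS.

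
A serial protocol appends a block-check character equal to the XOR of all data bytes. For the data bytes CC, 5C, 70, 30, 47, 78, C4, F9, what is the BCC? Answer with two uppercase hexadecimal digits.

XOR the bytes together:
  start with 0xCC
  0xCC ⊕ 0x5C = 0x90
  0x90 ⊕ 0x70 = 0xE0
  0xE0 ⊕ 0x30 = 0xD0
  0xD0 ⊕ 0x47 = 0x97
  0x97 ⊕ 0x78 = 0xEF
  0xEF ⊕ 0xC4 = 0x2B
  0x2B ⊕ 0xF9 = 0xD2

D2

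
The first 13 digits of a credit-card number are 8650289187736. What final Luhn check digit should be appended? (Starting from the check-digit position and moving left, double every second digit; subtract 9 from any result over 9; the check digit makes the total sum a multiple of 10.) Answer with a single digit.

Partial digits right→left: 6 3 7 7 8 1 9 8 2 0 5 6 8
Double every second digit counting from the check-digit position (so the 1st, 3rd, 5th, ... of the partial from the right).
  doubled (with −9 where >9): 3 5 7 9 4 1 7 → sum 36
  kept as-is: 3 7 1 8 0 6 → sum 25
Total = 36 + 25 = 61.
Check digit = (10 − (61 mod 10)) mod 10 = 9.

9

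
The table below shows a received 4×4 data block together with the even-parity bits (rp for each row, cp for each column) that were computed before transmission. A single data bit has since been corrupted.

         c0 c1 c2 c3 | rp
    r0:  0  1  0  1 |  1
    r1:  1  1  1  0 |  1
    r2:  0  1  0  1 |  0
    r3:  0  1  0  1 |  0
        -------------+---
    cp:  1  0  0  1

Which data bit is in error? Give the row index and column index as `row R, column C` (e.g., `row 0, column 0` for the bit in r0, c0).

row 0, column 2

Recompute each row's even parity and compare to rp:
  r0: data parity 0, sent rp 1 → mismatch
  r1: data parity 1, sent rp 1 → ok
  r2: data parity 0, sent rp 0 → ok
  r3: data parity 0, sent rp 0 → ok
Recompute each column's even parity and compare to cp:
  c0: data parity 1, sent cp 1 → ok
  c1: data parity 0, sent cp 0 → ok
  c2: data parity 1, sent cp 0 → mismatch
  c3: data parity 1, sent cp 1 → ok
Exactly one row (r0) and one column (c2) fail → the flipped bit is at their intersection.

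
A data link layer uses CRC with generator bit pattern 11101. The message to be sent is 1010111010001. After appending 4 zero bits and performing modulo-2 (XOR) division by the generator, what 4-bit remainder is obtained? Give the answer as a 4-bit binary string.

1000

Append 4 zeros: 10101110100010000. Divide by 11101 (XOR where the leading bit is 1):
  pos 0: 10101 XOR 11101 = 01000
  pos 1: 10001 XOR 11101 = 01100
  pos 2: 11001 XOR 11101 = 00100
  pos 4: 10001 XOR 11101 = 01100
  pos 5: 11000 XOR 11101 = 00101
  pos 7: 10100 XOR 11101 = 01001
  pos 8: 10011 XOR 11101 = 01110
  pos 9: 11100 XOR 11101 = 00001
Remainder (last 4 bits) = 1000. This is the CRC / FCS.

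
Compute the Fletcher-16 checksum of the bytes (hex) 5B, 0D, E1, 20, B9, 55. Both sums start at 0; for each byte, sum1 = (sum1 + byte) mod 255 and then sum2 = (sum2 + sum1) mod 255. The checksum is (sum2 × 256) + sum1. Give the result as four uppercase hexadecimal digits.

Running sums (mod 255):
  after byte 0 (5B): sum1=91, sum2=91
  after byte 1 (0D): sum1=104, sum2=195
  after byte 2 (E1): sum1=74, sum2=14
  after byte 3 (20): sum1=106, sum2=120
  after byte 4 (B9): sum1=36, sum2=156
  after byte 5 (55): sum1=121, sum2=22
Checksum = sum2·256 + sum1 = 22·256 + 121 = 5753 = 0x1679.

1679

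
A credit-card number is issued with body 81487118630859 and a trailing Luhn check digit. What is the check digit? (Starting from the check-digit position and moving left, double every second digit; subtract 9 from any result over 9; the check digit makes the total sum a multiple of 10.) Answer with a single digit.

Partial digits right→left: 9 5 8 0 3 6 8 1 1 7 8 4 1 8
Double every second digit counting from the check-digit position (so the 1st, 3rd, 5th, ... of the partial from the right).
  doubled (with −9 where >9): 9 7 6 7 2 7 2 → sum 40
  kept as-is: 5 0 6 1 7 4 8 → sum 31
Total = 40 + 31 = 71.
Check digit = (10 − (71 mod 10)) mod 10 = 9.

9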